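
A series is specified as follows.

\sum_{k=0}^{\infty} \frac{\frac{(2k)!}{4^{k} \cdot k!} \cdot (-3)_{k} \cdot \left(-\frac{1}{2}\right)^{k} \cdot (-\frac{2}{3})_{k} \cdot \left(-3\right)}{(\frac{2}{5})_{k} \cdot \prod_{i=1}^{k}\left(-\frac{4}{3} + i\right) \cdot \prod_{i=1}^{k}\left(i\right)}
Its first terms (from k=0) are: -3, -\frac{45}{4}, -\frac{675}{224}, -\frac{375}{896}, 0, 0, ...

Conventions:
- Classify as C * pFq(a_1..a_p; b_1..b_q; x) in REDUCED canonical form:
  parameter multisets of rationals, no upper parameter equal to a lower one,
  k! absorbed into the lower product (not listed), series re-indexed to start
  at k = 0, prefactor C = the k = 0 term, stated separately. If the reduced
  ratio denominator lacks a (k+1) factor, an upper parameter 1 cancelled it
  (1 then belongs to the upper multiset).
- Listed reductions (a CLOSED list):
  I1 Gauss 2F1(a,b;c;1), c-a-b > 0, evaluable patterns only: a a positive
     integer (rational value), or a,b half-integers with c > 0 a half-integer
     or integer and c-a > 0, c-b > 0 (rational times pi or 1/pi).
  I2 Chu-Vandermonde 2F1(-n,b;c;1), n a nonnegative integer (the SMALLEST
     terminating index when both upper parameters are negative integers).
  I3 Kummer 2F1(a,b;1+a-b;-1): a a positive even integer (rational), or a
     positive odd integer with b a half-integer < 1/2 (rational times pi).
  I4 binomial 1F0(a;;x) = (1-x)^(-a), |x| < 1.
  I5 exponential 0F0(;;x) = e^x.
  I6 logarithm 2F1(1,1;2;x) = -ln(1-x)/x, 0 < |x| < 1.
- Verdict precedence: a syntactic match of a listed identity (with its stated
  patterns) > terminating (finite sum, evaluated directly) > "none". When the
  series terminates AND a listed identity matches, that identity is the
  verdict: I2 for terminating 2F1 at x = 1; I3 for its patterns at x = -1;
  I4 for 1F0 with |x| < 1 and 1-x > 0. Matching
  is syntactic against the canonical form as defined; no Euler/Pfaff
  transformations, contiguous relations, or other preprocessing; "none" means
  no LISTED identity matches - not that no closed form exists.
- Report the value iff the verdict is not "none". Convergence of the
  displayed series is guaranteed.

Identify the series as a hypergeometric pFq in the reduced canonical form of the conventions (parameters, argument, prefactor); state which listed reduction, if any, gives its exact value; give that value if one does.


Classification (C = -3): 3F2 with upper {-3, -\frac{2}{3}, \frac{1}{2}}, lower {-\frac{1}{3}, \frac{2}{5}}, argument x = -\frac{1}{2}. Verdict: terminating (-3 upstairs). 4 nonzero terms in all; added directly. Its exact value is -\frac{15843}{896}.

Key observation: t_0 = -3 here, and the lower running product (prefactor -3) is a rising factorial.
Step ratio: r(k) = -\frac{1}{2} * (k-3) (k-\frac{2}{3}) (k+\frac{1}{2}) / [(k-\frac{1}{3}) (k+\frac{2}{5}) (k+1)] - rational in k. x = -\frac{1}{2}; t_0 = -3; negate the roots.


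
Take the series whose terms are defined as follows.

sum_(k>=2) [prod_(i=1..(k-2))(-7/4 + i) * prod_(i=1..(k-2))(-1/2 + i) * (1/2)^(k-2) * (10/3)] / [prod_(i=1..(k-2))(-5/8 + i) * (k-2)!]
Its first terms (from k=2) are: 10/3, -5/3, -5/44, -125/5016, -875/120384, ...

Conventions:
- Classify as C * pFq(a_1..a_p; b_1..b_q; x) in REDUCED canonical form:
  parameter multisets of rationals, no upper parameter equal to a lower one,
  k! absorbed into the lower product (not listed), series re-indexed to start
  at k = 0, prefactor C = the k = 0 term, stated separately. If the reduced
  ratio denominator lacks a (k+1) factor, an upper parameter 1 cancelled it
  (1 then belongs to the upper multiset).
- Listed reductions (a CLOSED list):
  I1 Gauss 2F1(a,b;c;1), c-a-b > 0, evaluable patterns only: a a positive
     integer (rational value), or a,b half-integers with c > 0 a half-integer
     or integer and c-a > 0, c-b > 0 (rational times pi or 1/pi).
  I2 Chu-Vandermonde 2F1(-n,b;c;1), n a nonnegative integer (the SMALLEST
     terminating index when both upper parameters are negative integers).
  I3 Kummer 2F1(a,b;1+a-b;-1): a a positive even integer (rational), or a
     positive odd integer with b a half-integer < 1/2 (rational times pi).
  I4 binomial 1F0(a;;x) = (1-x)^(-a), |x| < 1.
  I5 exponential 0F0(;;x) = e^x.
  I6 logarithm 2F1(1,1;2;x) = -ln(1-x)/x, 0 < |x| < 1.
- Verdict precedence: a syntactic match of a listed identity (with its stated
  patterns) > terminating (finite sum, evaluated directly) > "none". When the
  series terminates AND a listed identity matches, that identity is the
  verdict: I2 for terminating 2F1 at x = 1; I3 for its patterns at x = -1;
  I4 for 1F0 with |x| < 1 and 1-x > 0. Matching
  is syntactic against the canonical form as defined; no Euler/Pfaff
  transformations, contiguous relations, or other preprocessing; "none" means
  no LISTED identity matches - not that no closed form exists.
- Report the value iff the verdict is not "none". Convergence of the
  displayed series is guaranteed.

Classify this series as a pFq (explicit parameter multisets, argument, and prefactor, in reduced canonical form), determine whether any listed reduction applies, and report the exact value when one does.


First insight: from the first term 10/3: the running product (C = 10/3) telescopes to a rising factorial.
Consecutive-term ratio: r(k) = (1/2) * (k-3/4) (k+1/2) / [(k+3/8) (k+1)] ; factor over Q: parameters, x = (1/2), and C = 10/3.

At argument 1/2: a 2F1 with upper {-3/4, 1/2}, lower {3/8}, scaled by C = 10/3. Verdict: none - this 2F1 at x = 1/2 matches no listed pattern, and upper {-3/4, 1/2} holds no stopper.


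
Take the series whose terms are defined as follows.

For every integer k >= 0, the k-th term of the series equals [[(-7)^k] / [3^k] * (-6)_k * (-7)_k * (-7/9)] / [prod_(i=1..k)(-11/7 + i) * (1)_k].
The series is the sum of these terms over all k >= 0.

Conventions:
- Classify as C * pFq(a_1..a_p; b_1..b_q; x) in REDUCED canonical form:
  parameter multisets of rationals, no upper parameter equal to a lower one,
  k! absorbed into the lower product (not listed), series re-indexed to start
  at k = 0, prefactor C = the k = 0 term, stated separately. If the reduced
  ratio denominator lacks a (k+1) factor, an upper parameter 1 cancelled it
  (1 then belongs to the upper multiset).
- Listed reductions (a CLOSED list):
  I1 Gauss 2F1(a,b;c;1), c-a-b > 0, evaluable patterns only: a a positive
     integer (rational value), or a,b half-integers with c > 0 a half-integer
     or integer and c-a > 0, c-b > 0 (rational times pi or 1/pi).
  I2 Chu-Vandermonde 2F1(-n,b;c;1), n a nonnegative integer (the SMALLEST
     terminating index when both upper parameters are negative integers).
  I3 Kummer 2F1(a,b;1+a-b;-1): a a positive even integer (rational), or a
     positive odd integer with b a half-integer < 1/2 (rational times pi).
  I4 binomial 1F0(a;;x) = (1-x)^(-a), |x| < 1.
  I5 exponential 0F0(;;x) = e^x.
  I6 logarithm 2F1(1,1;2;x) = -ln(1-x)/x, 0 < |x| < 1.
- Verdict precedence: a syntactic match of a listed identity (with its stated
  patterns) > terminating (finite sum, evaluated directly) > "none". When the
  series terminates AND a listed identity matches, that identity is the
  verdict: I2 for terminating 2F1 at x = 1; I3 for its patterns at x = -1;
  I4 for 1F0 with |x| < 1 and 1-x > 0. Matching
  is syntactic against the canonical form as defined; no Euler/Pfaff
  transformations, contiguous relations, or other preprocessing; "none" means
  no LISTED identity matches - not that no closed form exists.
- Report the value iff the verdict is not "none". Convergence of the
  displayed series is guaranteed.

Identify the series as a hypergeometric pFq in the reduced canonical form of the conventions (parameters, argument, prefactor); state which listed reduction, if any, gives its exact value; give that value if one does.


Structural cue: t_0 = -7/9 here, and the two geometric factors (prefactor -7/9) combine into one argument.
Adjacent-term ratio: r(k) = (-7/3) * (k-7) (k-6) / [(k-4/7) (k+1)] - poly over poly, x = (-7/3) from leading terms; C = -7/9 at k = 0.

x = -7/3 here; the reduced form reads 2F1, upper {-7, -6}, lower {-4/7}, C = -7/9. Verdict: terminating - no listed pattern fits, but -6 in the upper list cuts the series at k = 6; direct evaluation. Its exact value is 26699712725/6915294.


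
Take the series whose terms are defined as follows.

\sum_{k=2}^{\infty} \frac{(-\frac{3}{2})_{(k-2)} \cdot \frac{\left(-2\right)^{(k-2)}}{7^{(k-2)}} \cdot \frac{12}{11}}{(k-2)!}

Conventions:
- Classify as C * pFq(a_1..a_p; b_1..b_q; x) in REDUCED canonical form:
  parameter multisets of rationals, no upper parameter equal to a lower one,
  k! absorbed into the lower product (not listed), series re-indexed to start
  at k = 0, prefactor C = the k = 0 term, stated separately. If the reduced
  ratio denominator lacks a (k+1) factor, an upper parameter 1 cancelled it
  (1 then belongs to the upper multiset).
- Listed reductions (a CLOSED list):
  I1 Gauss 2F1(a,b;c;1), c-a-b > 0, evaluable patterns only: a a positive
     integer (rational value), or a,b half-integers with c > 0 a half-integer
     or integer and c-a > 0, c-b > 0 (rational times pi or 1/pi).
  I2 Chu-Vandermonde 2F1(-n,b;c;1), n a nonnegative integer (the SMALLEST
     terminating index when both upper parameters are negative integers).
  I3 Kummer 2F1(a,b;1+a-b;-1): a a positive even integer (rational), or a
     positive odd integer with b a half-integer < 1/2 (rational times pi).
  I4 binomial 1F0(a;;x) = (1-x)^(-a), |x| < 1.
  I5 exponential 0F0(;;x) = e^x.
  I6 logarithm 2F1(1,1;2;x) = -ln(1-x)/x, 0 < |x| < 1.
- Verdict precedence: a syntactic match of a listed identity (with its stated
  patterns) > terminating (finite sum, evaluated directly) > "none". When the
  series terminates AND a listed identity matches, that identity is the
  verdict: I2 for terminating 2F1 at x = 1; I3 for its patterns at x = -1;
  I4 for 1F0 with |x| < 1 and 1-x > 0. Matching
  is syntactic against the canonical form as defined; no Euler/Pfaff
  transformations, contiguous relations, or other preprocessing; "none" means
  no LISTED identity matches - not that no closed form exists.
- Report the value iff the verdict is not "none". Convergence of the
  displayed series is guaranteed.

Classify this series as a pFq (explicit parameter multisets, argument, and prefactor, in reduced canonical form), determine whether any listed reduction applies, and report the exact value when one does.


x = -\frac{2}{7} here; the reduced form reads 1F0, upper {-\frac{3}{2}}, lower {-}, C = \frac{12}{11}. Verdict: the binomial series (I4) applies (the 1F0 binomial series: exponent 3/2, x = -\frac{2}{7}). Value: \frac{12}{11} \cdot \left(\frac{9}{7}\right)^{\frac{3}{2}}.

Key step: x = -\frac{2}{7} and the two geometric factors (C = 12/11) combine into one argument.
Ratio: r(k) = -\frac{2}{7} * (k-\frac{3}{2}) / [(k+1)] ; factor over Q: parameters, x = -\frac{2}{7}, and C = \frac{12}{11}.


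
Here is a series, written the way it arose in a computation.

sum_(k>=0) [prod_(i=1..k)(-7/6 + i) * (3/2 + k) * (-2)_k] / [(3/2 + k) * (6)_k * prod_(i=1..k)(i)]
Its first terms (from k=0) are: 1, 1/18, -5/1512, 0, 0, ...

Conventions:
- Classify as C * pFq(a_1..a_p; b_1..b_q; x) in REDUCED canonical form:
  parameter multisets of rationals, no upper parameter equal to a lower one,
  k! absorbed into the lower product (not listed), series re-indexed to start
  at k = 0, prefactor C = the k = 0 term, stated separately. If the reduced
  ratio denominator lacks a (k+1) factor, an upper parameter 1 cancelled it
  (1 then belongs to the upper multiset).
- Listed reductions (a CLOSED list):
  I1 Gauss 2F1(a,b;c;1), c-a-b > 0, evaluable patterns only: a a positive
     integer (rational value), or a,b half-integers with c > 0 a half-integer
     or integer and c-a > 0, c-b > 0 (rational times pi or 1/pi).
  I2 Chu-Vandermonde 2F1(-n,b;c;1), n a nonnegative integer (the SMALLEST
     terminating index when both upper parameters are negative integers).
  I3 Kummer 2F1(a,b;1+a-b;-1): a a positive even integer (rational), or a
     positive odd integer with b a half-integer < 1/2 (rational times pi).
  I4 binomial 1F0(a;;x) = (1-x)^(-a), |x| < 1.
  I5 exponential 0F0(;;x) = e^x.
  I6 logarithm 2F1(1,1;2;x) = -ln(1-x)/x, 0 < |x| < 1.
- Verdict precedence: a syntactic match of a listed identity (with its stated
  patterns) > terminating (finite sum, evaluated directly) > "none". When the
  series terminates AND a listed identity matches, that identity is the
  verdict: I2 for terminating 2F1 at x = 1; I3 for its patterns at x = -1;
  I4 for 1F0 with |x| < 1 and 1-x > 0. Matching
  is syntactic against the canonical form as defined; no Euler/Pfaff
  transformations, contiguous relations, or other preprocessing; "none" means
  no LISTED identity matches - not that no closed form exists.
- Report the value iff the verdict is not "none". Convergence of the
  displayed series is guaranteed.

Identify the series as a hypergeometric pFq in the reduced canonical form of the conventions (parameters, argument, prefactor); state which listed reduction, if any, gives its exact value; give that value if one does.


x = 1 here; the reduced form reads 2F1, upper {-2, -1/6}, lower {6}, C = 1. Verdict at x = 1: the Chu-Vandermonde identity I2 matches (terminating 2F1 at x = 1 with n = 2, b = -1/6, c = 6). Hence: 1591/1512.

Structural cue: t_0 being 1, the factor k + 3/2 cancels (top and bottom), leaving prefactor 1.
Term ratio: r(k) = 1 * (k-2) (k-1/6) / [(k+6) (k+1)] - rational in k. x = 1; t_0 = 1; negate the roots.


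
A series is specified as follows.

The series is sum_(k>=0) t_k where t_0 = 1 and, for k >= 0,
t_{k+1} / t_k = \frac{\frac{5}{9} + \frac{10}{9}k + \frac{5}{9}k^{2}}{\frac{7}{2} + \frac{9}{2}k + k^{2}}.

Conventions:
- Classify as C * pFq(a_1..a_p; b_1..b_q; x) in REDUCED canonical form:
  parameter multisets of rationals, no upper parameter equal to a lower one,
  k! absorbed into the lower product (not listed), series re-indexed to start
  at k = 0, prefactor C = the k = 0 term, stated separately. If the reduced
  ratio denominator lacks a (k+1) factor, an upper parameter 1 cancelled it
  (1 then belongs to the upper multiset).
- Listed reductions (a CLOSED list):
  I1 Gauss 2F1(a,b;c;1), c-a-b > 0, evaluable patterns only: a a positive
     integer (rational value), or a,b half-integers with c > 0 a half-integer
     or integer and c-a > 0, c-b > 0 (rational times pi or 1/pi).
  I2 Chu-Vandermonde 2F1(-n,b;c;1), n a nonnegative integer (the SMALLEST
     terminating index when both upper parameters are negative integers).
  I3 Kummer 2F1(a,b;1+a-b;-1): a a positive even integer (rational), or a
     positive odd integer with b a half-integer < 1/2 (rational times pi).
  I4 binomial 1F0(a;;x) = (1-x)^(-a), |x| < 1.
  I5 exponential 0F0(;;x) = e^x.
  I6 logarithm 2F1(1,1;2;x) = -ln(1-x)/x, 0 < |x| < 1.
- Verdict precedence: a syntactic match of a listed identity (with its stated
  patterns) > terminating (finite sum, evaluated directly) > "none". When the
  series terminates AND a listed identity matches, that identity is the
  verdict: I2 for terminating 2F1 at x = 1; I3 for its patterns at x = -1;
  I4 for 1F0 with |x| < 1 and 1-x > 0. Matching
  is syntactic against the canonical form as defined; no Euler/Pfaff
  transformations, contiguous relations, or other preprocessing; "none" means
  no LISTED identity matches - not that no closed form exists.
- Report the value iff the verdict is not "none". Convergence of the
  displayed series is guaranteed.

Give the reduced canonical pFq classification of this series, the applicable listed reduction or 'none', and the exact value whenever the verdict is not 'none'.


Canonical form: C = 1 times 2F1 with upper {1, 1}, lower {\frac{7}{2}}, x = \frac{5}{9}. Verdict: no listed reduction: x = \frac{5}{9} and upper {1, 1} fail every I1-I6 pattern.

The tell: x = \frac{5}{9} and factor the ratio over Q (C = 1): negated roots = parameters.
Term ratio: r(k) = \frac{5}{9} * (k+1) (k+1) / [(k+\frac{7}{2}) (k+1)] - rational in k, leading ratio \frac{5}{9}; with t_0 = 1, classification follows.


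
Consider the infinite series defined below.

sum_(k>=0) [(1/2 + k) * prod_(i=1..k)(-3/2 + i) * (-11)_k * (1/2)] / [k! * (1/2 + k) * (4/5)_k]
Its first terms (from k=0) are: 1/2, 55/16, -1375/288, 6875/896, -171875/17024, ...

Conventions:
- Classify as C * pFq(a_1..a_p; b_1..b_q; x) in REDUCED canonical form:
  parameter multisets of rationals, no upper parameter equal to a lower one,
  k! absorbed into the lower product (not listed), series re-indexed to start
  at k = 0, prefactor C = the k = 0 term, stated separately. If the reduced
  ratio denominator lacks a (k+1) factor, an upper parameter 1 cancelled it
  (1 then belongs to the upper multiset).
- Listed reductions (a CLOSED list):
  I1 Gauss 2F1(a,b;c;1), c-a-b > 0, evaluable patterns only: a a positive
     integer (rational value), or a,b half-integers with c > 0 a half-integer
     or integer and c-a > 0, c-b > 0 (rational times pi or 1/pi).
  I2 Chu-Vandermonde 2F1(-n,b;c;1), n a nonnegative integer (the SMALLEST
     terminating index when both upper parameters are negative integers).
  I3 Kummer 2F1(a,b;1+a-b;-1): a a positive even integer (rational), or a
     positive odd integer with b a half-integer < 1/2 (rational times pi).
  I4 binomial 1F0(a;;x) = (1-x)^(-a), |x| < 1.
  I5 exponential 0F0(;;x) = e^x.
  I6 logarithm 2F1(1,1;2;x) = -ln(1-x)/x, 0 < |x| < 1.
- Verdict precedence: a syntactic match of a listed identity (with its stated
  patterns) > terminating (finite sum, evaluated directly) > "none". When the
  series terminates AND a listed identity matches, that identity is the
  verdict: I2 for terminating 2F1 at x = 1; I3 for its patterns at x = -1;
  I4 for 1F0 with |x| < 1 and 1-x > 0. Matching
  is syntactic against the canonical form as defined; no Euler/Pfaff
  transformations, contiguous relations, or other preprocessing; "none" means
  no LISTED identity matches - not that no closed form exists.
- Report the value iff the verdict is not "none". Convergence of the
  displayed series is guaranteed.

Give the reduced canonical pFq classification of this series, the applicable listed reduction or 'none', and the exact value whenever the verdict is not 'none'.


First insight: x = 1 and striking the common factor k + 1/2 reduces the term (C = 1/2, x = 1).
Adjacent-term ratio: r(k) = 1 * (k-11) (k-1/2) / [(k+4/5) (k+1)] - poly over poly, x = 1 from leading terms; C = 1/2 at k = 0.

x = 1 here; the reduced form reads 2F1, upper {-11, -1/2}, lower {4/5}, C = 1/2. Verdict: this is the Chu-Vandermonde identity I2 (terminating 2F1 at x = 1 with n = 11, b = -1/2, c = 4/5). Hence: 114590991113827/51978084286464.


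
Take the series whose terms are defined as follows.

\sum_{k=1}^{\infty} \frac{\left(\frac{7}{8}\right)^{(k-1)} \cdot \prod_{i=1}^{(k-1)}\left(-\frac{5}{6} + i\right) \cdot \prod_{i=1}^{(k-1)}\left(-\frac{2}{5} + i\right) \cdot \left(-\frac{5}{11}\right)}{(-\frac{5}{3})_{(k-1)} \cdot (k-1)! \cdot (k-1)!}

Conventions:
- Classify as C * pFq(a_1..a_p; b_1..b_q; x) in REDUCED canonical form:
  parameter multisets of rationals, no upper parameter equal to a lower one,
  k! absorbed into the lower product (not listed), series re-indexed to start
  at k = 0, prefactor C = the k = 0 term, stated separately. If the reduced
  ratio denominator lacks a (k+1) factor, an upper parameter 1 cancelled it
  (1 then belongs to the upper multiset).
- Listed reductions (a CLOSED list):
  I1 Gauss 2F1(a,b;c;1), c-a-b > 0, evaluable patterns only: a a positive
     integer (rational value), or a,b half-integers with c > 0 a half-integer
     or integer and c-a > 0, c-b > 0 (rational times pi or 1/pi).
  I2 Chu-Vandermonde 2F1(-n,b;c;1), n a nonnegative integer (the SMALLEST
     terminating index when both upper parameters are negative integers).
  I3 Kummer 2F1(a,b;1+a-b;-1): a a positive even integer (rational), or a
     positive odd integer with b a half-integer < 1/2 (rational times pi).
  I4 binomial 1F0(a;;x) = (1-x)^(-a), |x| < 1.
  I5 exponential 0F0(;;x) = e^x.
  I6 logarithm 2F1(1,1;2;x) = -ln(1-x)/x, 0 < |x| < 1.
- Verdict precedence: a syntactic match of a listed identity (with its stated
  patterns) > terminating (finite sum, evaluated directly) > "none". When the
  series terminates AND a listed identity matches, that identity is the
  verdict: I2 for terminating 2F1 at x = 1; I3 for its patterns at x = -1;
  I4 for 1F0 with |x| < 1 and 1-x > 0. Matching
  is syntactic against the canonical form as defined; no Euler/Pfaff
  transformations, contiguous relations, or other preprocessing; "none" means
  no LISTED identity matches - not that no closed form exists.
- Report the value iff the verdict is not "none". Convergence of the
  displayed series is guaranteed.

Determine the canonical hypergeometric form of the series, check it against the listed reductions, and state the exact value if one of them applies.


Classification (C = -\frac{5}{11}): 2F2 with upper {\frac{1}{6}, \frac{3}{5}}, lower {-\frac{5}{3}, 1}, argument x = \frac{7}{8}. Verdict: none - this 2F2 at x = \frac{7}{8} matches no listed pattern, and upper {\frac{1}{6}, \frac{3}{5}} holds no stopper.

The tell: from the first term -\frac{5}{11}: the running product (C = -5/11) telescopes to a rising factorial.
Consecutive-term ratio: r(k) = \frac{7}{8} * (k+\frac{1}{6}) (k+\frac{3}{5}) / [(k-\frac{5}{3}) (k+1) (k+1)] - poly over poly, x = \frac{7}{8} from leading terms; C = -\frac{5}{11} at k = 0.


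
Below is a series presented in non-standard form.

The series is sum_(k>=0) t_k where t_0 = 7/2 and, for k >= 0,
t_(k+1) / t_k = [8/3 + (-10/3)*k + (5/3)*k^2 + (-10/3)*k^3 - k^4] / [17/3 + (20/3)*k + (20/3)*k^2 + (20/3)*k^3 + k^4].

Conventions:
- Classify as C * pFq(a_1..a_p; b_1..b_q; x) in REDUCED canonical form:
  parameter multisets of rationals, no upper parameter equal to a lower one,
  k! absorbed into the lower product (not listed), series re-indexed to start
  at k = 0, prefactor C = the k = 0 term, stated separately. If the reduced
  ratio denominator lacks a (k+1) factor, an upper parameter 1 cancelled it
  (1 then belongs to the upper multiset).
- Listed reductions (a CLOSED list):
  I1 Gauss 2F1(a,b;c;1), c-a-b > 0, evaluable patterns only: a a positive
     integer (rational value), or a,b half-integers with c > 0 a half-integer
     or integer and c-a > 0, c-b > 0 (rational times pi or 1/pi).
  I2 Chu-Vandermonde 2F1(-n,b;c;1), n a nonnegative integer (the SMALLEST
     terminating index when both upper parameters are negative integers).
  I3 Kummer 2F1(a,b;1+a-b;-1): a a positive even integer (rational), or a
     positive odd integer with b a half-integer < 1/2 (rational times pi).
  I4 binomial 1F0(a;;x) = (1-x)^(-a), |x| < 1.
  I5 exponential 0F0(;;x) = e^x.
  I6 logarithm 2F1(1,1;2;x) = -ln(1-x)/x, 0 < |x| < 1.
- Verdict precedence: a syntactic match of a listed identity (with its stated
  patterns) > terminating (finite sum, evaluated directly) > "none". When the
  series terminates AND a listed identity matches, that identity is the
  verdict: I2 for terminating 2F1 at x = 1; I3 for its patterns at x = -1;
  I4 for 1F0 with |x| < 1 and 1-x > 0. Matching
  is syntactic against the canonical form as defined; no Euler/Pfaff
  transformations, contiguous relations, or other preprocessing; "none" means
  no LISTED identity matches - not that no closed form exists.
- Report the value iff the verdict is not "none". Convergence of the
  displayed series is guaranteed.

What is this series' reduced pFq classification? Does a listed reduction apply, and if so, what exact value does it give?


Key step: from the first term 7/2: roots of the ratio polynomials (prefactor 7/2) are the negated parameters.
Step ratio: r(k) = (-1) * (k-2/3) (k+4) / [(k+17/3) (k+1)] - rational in k, leading ratio (-1); with t_0 = 7/2, classification follows.

This is 7/2 * 2F1(-2/3, 4; 17/3; -1) in reduced canonical form. Verdict: Kummer's theorem (I3) applies (x = -1; c = 17/3 equals 1+a-b for upper {-2/3, 4}: listed pattern). Sum: 539/108.


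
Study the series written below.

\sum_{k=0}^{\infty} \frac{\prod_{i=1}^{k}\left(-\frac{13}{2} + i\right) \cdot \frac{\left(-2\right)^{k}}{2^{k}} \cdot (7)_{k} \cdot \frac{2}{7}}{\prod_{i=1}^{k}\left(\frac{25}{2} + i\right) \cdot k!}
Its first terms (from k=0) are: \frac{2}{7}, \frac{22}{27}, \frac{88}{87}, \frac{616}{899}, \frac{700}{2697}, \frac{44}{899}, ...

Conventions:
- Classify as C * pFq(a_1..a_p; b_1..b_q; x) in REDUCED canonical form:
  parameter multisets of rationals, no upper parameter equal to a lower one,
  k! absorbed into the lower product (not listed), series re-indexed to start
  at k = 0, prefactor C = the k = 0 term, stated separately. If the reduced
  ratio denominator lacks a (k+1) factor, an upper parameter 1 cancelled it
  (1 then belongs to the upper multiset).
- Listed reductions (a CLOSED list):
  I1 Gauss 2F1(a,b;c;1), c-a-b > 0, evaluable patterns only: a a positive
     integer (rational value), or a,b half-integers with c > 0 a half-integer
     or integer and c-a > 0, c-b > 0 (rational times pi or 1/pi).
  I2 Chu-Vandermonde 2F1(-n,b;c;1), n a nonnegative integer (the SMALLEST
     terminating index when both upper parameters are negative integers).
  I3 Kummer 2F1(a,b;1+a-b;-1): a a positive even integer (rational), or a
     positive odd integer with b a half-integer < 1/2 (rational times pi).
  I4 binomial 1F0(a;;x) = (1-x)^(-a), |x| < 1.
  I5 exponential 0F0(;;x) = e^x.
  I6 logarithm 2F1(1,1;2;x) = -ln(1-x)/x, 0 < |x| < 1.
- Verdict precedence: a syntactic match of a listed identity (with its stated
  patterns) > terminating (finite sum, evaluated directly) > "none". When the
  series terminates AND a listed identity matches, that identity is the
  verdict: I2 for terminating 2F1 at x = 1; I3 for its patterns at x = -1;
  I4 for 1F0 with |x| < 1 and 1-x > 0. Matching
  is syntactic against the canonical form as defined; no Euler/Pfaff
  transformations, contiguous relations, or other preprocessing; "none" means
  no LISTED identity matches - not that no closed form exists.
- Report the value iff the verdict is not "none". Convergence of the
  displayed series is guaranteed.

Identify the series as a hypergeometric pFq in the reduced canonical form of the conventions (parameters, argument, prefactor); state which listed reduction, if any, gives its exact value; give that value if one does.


At argument -1: a 2F1 with upper {-\frac{11}{2}, 7}, lower {\frac{27}{2}}, scaled by C = \frac{2}{7}. Verdict at x = -1: Kummer (I3) matches (x = -1; c = \frac{27}{2} equals 1+a-b for upper {-\frac{11}{2}, 7}: listed pattern). Exact value: \frac{132793375}{134217728} \cdot \pi.

The tell: from the first term \frac{2}{7}: the two k-th powers (prefactor 2/7) combine into one argument.
Consecutive-term ratio: r(k) = -1 * (k-\frac{11}{2}) (k+7) / [(k+\frac{27}{2}) (k+1)] ; factor over Q: parameters, x = -1, and C = \frac{2}{7}.


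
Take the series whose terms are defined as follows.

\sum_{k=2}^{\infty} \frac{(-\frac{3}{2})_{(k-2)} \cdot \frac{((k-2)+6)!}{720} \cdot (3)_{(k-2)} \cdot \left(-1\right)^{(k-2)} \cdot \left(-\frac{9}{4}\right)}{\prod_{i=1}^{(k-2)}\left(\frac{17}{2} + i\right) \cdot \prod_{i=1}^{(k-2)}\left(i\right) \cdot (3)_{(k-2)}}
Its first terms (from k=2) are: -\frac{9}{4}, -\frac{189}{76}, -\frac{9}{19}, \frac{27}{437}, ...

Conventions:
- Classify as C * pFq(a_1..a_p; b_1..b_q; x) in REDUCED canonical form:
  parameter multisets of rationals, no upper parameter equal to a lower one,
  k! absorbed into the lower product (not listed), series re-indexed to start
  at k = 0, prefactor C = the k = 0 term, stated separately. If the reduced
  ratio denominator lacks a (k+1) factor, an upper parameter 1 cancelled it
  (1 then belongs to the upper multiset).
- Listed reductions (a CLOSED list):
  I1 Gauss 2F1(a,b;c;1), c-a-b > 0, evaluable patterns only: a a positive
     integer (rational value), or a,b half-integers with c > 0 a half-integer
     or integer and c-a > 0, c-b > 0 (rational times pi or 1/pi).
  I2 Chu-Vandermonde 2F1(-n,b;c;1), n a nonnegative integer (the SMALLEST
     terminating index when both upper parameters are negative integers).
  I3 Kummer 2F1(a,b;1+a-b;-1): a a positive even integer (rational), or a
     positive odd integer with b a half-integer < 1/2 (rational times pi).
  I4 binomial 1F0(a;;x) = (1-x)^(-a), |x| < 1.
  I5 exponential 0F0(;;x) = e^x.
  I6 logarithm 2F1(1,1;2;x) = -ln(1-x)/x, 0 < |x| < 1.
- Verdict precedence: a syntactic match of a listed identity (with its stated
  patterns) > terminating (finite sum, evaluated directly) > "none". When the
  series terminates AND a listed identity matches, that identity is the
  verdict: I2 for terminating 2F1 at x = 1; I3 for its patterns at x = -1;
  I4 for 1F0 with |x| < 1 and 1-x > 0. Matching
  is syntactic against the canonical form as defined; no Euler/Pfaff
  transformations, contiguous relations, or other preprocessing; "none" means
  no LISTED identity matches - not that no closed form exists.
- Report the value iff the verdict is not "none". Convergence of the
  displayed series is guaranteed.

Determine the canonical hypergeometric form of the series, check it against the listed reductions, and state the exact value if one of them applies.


At argument -1: a 2F1 with upper {-\frac{3}{2}, 7}, lower {\frac{19}{2}}, scaled by C = -\frac{9}{4}. Verdict: this is Kummer's theorem (I3) (x = -1; c = \frac{19}{2} equals 1+a-b for upper {-\frac{3}{2}, 7}: listed pattern). Hence: \left(-\frac{6891885}{4194304}\right) \cdot \pi.

First insight: with t_0 = -\frac{9}{4}, the parameter 3 appears in both the upper and lower lists and cancels.
Adjacent-term ratio: r(k) = -1 * (k-\frac{3}{2}) (k+7) / [(k+\frac{19}{2}) (k+1)] ; factor over Q: parameters, x = -1, and C = -\frac{9}{4}.


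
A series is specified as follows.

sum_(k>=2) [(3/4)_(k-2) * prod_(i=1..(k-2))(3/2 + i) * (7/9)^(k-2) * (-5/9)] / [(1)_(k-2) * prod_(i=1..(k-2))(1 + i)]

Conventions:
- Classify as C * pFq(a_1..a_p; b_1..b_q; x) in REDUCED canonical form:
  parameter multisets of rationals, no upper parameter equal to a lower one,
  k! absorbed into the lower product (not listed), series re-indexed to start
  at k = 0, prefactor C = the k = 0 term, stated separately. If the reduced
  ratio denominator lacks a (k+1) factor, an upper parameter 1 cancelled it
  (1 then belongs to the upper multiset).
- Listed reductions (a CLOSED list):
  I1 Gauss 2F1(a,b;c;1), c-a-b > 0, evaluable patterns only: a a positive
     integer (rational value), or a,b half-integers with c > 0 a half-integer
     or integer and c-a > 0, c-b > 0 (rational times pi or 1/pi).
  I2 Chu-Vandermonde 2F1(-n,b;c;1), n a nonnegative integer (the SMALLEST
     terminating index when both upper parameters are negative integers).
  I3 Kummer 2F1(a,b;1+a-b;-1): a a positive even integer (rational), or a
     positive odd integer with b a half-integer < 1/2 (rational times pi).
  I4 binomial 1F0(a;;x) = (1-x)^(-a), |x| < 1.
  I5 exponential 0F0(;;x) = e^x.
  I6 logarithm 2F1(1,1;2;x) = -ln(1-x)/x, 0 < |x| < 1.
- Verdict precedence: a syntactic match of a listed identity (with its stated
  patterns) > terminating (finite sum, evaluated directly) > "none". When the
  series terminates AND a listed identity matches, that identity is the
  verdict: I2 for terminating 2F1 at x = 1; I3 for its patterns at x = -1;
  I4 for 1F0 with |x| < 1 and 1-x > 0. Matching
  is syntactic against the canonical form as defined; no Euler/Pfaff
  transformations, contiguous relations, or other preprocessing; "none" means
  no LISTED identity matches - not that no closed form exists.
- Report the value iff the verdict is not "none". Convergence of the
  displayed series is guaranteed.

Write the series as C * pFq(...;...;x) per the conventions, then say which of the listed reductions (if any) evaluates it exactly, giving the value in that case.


Reduced: x = 7/9, 2F1, upper = {3/4, 5/2}, lower = {2}, C = -5/9. Verdict: none here - no I1-I6 shape fits x = 7/9 with lower {2}.

Structural cue: t_0 being -5/9, the running product (prefactor -5/9) telescopes to a rising factorial.
Step ratio: r(k) = (7/9) * (k+3/4) (k+5/2) / [(k+2) (k+1)] - rational in k. x = (7/9); t_0 = -5/9; negate the roots.


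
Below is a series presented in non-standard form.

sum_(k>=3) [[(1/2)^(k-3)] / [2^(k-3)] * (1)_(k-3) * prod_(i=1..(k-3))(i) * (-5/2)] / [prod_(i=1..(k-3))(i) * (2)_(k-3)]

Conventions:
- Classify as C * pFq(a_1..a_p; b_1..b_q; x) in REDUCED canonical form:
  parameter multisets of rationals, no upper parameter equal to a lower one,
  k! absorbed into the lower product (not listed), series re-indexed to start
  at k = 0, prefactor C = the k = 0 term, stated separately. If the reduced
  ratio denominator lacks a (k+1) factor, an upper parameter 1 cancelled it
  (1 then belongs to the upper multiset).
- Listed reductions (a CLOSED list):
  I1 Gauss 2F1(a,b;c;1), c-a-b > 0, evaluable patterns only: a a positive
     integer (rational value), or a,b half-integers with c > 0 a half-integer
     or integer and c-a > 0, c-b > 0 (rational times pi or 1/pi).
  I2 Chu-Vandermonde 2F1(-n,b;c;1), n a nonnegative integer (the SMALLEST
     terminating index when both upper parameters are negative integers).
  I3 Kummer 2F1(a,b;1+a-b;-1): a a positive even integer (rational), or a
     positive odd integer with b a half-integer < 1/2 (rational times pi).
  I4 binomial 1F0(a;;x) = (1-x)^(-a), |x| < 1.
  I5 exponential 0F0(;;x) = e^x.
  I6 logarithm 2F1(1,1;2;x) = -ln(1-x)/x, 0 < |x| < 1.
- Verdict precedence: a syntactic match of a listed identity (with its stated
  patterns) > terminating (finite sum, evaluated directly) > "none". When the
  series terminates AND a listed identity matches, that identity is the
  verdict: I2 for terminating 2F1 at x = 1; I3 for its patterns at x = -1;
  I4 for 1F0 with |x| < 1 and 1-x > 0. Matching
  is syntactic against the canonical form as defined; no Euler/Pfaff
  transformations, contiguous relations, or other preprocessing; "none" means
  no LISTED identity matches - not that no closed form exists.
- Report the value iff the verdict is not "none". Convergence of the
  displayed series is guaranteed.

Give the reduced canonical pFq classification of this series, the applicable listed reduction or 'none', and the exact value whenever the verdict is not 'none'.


Canonical form: C = -5/2 times 2F1 with upper {1, 1}, lower {2}, x = 1/4. Verdict (x = 1/4): the I6 logarithm reduction applies (the logarithm: parameters (1,1;2), x = 1/4). Value: 10 * ln(3/4).

Key step: from the first term -5/2: the running product (prefactor -5/2) telescopes to a rising factorial.
Term ratio: r(k) = (1/4) * (k+1) (k+1) / [(k+2) (k+1)] - rational; roots negated = parameters, x = (1/4), C = -5/2.


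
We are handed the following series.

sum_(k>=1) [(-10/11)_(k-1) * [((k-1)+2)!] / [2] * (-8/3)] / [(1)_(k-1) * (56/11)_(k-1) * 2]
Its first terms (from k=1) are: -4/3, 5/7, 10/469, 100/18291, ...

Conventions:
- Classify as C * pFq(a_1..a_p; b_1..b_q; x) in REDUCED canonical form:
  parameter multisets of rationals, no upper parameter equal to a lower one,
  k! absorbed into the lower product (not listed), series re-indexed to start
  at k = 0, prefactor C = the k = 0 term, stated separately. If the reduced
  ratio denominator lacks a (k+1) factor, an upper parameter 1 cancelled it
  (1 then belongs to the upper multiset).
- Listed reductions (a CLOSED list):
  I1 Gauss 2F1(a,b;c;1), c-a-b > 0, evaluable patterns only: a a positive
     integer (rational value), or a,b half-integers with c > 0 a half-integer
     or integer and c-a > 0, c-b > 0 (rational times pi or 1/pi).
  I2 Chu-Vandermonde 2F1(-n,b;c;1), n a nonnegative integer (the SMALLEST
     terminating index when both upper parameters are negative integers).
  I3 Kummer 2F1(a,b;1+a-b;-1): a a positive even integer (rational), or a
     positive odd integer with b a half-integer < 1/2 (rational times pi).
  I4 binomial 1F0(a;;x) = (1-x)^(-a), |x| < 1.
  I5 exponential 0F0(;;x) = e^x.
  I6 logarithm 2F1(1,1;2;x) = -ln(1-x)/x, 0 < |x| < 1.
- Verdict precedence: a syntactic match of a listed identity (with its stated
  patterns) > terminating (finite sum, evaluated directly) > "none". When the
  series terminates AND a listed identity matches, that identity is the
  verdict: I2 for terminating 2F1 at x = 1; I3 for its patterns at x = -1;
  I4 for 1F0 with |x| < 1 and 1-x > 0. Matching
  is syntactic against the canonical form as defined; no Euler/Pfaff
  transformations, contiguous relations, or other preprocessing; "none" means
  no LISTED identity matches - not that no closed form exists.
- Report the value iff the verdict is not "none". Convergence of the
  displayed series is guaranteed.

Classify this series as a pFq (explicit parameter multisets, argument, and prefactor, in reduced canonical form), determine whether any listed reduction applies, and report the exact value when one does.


Reduced: x = 1, 2F1, upper = {-10/11, 3}, lower = {56/11}, C = -4/3. Verdict at x = 1: the Gauss summation I1 matches (x = 1: the Gamma ratio telescopes since c-a-b = 3 > 0 and a = 3 in Z>0). Its exact value is -782/1331.

Key step: t_0 = -4/3 here, and the constant factors (prefactor -4/3) combine into one prefactor.
Ratio: r(k) = 1 * (k-10/11) (k+3) / [(k+56/11) (k+1)] - poly over poly, x = 1 from leading terms; C = -4/3 at k = 0.


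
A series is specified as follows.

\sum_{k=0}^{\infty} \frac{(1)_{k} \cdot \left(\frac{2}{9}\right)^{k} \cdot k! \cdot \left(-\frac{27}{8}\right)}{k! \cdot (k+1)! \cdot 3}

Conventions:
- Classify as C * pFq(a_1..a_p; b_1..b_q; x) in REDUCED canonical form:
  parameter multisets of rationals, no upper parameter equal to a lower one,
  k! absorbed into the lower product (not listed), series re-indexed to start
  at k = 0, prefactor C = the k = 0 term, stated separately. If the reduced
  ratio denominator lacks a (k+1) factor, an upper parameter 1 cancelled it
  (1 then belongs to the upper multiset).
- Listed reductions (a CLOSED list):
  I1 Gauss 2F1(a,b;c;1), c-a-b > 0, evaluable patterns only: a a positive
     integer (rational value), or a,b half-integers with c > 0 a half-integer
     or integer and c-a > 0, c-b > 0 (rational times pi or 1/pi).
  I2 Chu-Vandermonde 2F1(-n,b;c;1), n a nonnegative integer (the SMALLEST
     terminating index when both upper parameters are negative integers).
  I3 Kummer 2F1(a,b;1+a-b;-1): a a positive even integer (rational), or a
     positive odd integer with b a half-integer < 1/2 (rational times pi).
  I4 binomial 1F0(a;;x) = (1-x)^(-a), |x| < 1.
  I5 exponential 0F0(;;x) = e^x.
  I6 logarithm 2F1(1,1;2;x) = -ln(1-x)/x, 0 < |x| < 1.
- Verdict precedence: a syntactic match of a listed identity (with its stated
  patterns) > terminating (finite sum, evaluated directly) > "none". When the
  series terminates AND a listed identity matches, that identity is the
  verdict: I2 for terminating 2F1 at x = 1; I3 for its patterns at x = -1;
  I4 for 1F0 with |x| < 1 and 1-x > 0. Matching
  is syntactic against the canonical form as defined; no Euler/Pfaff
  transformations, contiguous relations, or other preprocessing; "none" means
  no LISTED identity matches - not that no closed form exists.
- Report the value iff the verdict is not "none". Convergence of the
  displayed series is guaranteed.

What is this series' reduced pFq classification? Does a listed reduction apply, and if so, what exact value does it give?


The series (x = \frac{2}{9}) is 2F1: upper {1, 1}, lower {2}, prefactor -\frac{9}{8}. Verdict (x = \frac{2}{9}): the logarithmic series (I6) applies (the logarithm: parameters (1,1;2), x = \frac{2}{9}). Value: \frac{81}{16} \cdot \ln\left(\frac{7}{9}\right).

Structural cue: t_0 = -\frac{9}{8} here, and the constant factors (prefactor -9/8) combine into one prefactor.
Consecutive-term ratio: r(k) = \frac{2}{9} * (k+1) (k+1) / [(k+2) (k+1)] ; factor over Q: parameters, x = \frac{2}{9}, and C = -\frac{9}{8}.


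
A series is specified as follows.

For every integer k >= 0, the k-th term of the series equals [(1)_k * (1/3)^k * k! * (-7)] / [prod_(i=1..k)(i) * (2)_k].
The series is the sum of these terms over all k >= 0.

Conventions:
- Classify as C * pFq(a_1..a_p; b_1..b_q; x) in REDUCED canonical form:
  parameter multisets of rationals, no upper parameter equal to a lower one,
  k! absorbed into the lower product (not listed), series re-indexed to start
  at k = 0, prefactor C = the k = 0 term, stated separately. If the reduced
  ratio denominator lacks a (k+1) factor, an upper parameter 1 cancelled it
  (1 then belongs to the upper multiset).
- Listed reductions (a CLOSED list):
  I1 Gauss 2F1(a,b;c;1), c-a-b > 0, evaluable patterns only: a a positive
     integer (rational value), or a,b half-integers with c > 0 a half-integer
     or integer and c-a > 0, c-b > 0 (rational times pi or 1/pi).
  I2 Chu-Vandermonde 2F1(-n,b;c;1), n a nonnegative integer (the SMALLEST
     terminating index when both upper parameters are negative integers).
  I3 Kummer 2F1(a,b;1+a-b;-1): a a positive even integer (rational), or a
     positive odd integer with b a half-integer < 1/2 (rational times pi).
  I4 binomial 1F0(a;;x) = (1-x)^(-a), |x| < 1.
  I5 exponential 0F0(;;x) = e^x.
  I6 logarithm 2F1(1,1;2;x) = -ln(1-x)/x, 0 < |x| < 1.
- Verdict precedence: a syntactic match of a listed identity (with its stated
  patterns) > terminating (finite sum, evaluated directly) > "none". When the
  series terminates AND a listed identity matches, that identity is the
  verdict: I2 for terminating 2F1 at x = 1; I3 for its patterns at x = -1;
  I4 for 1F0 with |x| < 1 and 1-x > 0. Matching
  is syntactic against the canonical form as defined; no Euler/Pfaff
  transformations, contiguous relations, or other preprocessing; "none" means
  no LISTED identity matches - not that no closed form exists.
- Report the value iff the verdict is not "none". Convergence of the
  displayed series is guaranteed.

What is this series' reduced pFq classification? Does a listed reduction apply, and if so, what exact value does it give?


Classification (C = -7): 2F1 with upper {1, 1}, lower {2}, argument x = 1/3. Verdict: the logarithmic series (I6) fires (the logarithm: parameters (1,1;2), x = 1/3). Value: 21 * ln(2/3).

First insight: with t_0 = -7, the product of the first k integers (prefactor -7) is k!.
Term ratio: r(k) = (1/3) * (k+1) (k+1) / [(k+2) (k+1)] - rational in k. x = (1/3); t_0 = -7; negate the roots.
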